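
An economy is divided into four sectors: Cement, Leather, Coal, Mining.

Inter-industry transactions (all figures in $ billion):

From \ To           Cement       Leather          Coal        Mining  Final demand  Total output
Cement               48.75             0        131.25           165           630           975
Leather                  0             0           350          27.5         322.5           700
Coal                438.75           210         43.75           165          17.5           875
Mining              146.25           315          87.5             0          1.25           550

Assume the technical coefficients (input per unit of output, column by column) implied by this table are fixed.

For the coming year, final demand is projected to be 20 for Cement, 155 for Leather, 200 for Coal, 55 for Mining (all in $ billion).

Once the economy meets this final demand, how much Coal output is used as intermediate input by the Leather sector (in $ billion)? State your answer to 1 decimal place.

Technical coefficients a_ij = z_ij / X_j:
  a_11 = 48.75/975 = 0.05, a_21 = 0/975 = 0.00, a_31 = 438.75/975 = 0.45, a_41 = 146.25/975 = 0.15
  a_12 = 0/700 = 0.00, a_22 = 0/700 = 0.00, a_32 = 210/700 = 0.30, a_42 = 315/700 = 0.45
  a_13 = 131.25/875 = 0.15, a_23 = 350/875 = 0.40, a_33 = 43.75/875 = 0.05, a_43 = 87.5/875 = 0.10
  a_14 = 165/550 = 0.30, a_24 = 27.5/550 = 0.05, a_34 = 165/550 = 0.30, a_44 = 0/550 = 0.00
I − A =
  [   0.95     0.00    -0.15    -0.30]
  [   0.00     1.00    -0.40    -0.05]
  [  -0.45    -0.30     0.95    -0.30]
  [  -0.15    -0.45    -0.10     1.00]
Compute the cofactors C_ij = (−1)^(i+j)·(3×3 minor ij) of I−A; the adjugate is their transpose:
adj(I−A) = Cᵀ =
  [ 0.723125   0.202500   0.230625   0.296250]
  [ 0.207375   0.743500   0.367875   0.209750]
  [ 0.487125   0.460500   0.883625   0.434250]
  [ 0.250500   0.411000   0.288500   0.721000]
det(I−A) = Σ_j (I−A)_1j·C_1j = (0.95)(0.723125) + (0.00)(0.207375) + (-0.15)(0.487125) + (-0.30)(0.250500) = 0.53875
(I − A)⁻¹ = adj(I−A) / det(I−A) ≈
  [   1.3422     0.3759     0.4281     0.5499]
  [   0.3849     1.3800     0.6828     0.3893]
  [   0.9042     0.8548     1.6401     0.8060]
  [   0.4650     0.7629     0.5355     1.3383]
First solve x = (I − A)⁻¹ d = adj(I−A)·d / det(I−A); in particular x_2 = (0.207375·20 + 0.743500·155 + 0.367875·200 + 0.209750·55) / 0.53875 = 204.50125 / 0.53875 ≈ 379.585.
Intermediate flow from 3 to 2: z_32 = a_32 · x_2 = 0.30 × 204.50125 / 0.53875 = 61.350375 / 0.53875 ≈ 113.9.

z_32 = 113.9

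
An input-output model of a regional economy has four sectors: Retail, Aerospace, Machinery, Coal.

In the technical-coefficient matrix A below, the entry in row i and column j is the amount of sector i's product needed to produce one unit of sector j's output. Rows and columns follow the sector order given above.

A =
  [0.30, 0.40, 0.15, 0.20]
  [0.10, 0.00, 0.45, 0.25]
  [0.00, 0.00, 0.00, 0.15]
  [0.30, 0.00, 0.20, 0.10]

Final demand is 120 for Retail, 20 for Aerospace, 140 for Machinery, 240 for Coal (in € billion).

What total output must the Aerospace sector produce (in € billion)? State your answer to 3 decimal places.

x_2 = 290.252

I − A =
  [   0.70    -0.40    -0.15    -0.20]
  [  -0.10     1.00    -0.45    -0.25]
  [   0.00     0.00     1.00    -0.15]
  [  -0.30     0.00    -0.20     0.90]
Compute the cofactors C_ij = (−1)^(i+j)·(3×3 minor ij) of I−A; the adjugate is their transpose:
adj(I−A) = Cᵀ =
  [ 0.87000   0.34800   0.35700   0.34950]
  [ 0.18225   0.54225   0.32025   0.24450]
  [ 0.04500   0.01800   0.50400   0.09900]
  [ 0.30000   0.12000   0.23100   0.66000]
det(I−A) = Σ_j (I−A)_1j·C_1j = (0.70)(0.87000) + (-0.40)(0.18225) + (-0.15)(0.04500) + (-0.20)(0.30000) = 0.46935
(I − A)⁻¹ = adj(I−A) / det(I−A) ≈
  [   1.8536     0.7415     0.7606     0.7446]
  [   0.3883     1.1553     0.6823     0.5209]
  [   0.0959     0.0384     1.0738     0.2109]
  [   0.6392     0.2557     0.4922     1.4062]
x = (I − A)⁻¹ d = adj(I−A)·d / det(I−A), with det(I−A) = 0.46935:
  x_1 = (0.87000·120 + 0.34800·20 + 0.35700·140 + 0.34950·240) / 0.46935 = 245.22 / 0.46935 ≈ 522.467
  x_2 = (0.18225·120 + 0.54225·20 + 0.32025·140 + 0.24450·240) / 0.46935 = 136.23 / 0.46935 ≈ 290.252
  x_3 = (0.04500·120 + 0.01800·20 + 0.50400·140 + 0.09900·240) / 0.46935 = 100.08 / 0.46935 ≈ 213.231
  x_4 = (0.30000·120 + 0.12000·20 + 0.23100·140 + 0.66000·240) / 0.46935 = 229.14 / 0.46935 ≈ 488.207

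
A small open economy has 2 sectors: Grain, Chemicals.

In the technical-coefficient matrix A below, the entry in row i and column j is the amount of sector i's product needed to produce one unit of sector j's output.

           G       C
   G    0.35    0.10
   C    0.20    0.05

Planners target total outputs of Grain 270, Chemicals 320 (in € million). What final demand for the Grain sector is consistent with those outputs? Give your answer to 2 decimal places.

I − A =
  [   0.65    -0.10]
  [  -0.20     0.95]
d = (I − A) x:
  d_G = (+0.65)·270 + (-0.10)·320 = 143.50
  d_C = (-0.20)·270 + (+0.95)·320 = 250.00

d_G = 143.50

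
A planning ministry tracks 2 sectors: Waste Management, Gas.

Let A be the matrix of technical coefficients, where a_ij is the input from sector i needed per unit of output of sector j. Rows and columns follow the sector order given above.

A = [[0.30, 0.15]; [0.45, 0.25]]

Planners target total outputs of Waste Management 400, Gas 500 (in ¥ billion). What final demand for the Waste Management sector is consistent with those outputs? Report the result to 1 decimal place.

d_W = 205.0

I − A =
  [   0.70    -0.15]
  [  -0.45     0.75]
d = (I − A) x:
  d_W = (+0.70)·400 + (-0.15)·500 = 205.0
  d_G = (-0.45)·400 + (+0.75)·500 = 195.0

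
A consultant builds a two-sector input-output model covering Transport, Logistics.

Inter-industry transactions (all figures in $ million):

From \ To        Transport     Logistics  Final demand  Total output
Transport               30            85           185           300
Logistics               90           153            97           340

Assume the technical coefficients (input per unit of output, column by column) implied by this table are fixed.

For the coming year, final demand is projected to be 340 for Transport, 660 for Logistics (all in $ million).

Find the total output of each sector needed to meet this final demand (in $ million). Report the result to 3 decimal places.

x_1 = 838.095, x_2 = 1657.143

Technical coefficients a_ij = z_ij / X_j:
  a_11 = 30/300 = 0.10, a_21 = 90/300 = 0.30
  a_12 = 85/340 = 0.25, a_22 = 153/340 = 0.45
I − A =
  [   0.90    -0.25]
  [  -0.30     0.55]
det(I−A) = (0.90)(0.55) − (-0.25)(-0.30) = 0.4200
adj(I−A) = [[0.55, 0.25], [0.30, 0.90]]
(I − A)⁻¹ = adj(I−A) / det(I−A) ≈
  [   1.3095     0.5952]
  [   0.7143     2.1429]
x = (I − A)⁻¹ d = adj(I−A)·d / det(I−A), with det(I−A) = 0.4200:
  x_1 = (0.55·340 + 0.25·660) / 0.4200 = 352.00 / 0.4200 ≈ 838.095
  x_2 = (0.30·340 + 0.90·660) / 0.4200 = 696.00 / 0.4200 ≈ 1657.143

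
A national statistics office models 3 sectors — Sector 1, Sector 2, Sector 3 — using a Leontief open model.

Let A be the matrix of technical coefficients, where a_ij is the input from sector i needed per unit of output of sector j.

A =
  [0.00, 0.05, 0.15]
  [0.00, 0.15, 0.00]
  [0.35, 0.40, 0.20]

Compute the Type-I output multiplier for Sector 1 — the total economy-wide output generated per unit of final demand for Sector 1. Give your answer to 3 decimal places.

m_1 = 1.538

I − A =
  [   1.00    -0.05    -0.15]
  [   0.00     0.85     0.00]
  [  -0.35    -0.40     0.80]
Cofactors of I−A, C_ij = (−1)^(i+j)·(minor ij) (rows/columns in the sector order above):
  C_11 = (0.85)(0.80) − (0.00)(-0.40) = 0.6800
  C_12 = −[(0.00)(0.80) − (0.00)(-0.35)] = 0.0000
  C_13 = (0.00)(-0.40) − (0.85)(-0.35) = 0.2975
  C_21 = −[(-0.05)(0.80) − (-0.15)(-0.40)] = 0.1000
  C_22 = (1.00)(0.80) − (-0.15)(-0.35) = 0.7475
  C_23 = −[(1.00)(-0.40) − (-0.05)(-0.35)] = 0.4175
  C_31 = (-0.05)(0.00) − (-0.15)(0.85) = 0.1275
  C_32 = −[(1.00)(0.00) − (-0.15)(0.00)] = 0.0000
  C_33 = (1.00)(0.85) − (-0.05)(0.00) = 0.8500
det(I−A) = Σ_j (I−A)_1j·C_1j = (1.00)(0.6800) + (-0.05)(0.0000) + (-0.15)(0.2975) = 0.635375
adj(I−A) = Cᵀ =
  [ 0.6800   0.1000   0.1275]
  [ 0.0000   0.7475   0.0000]
  [ 0.2975   0.4175   0.8500]
(I − A)⁻¹ = adj(I−A) / det(I−A) ≈
  [   1.0702     0.1574     0.2007]
  [   0.0000     1.1765     0.0000]
  [   0.4682     0.6571     1.3378]
The output multiplier for sector j is the column-j sum of the Leontief inverse (I − A)⁻¹ = adj(I−A) / det(I−A).
Column 1 of adj(I−A): (0.6800, 0.0000, 0.2975); det(I−A) = 0.635375.
m_1 = (0.6800 + 0.0000 + 0.2975) / 0.635375 = 0.9775 / 0.635375 ≈ 1.538.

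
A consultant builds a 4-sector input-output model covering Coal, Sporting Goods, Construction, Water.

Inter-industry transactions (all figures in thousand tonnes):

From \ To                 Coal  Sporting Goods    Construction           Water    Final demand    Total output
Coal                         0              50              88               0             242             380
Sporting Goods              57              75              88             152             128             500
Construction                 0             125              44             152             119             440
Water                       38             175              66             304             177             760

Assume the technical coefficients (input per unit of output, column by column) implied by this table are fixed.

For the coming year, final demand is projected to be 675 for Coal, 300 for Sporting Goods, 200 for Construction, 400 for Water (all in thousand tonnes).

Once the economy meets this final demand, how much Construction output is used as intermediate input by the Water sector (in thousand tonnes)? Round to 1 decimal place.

z_34 = 346.4

Technical coefficients a_ij = z_ij / X_j:
  a_11 = 0/380 = 0.00, a_21 = 57/380 = 0.15, a_31 = 0/380 = 0.00, a_41 = 38/380 = 0.10
  a_12 = 50/500 = 0.10, a_22 = 75/500 = 0.15, a_32 = 125/500 = 0.25, a_42 = 175/500 = 0.35
  a_13 = 88/440 = 0.20, a_23 = 88/440 = 0.20, a_33 = 44/440 = 0.10, a_43 = 66/440 = 0.15
  a_14 = 0/760 = 0.00, a_24 = 152/760 = 0.20, a_34 = 152/760 = 0.20, a_44 = 304/760 = 0.40
I − A =
  [   1.00    -0.10    -0.20     0.00]
  [  -0.15     0.85    -0.20    -0.20]
  [   0.00    -0.25     0.90    -0.20]
  [  -0.10    -0.35    -0.15     0.60]
Compute the cofactors C_ij = (−1)^(i+j)·(3×3 minor ij) of I−A; the adjugate is their transpose:
adj(I−A) = Cᵀ =
  [ 0.319000   0.095000   0.103000   0.066000]
  [ 0.098500   0.506000   0.172000   0.226000]
  [ 0.055000   0.222000   0.429000   0.217000]
  [ 0.124375   0.366500   0.224750   0.694000]
det(I−A) = Σ_j (I−A)_1j·C_1j = (1.00)(0.319000) + (-0.10)(0.098500) + (-0.20)(0.055000) + (0.00)(0.124375) = 0.29815
(I − A)⁻¹ = adj(I−A) / det(I−A) ≈
  [   1.0699     0.3186     0.3455     0.2214]
  [   0.3304     1.6971     0.5769     0.7580]
  [   0.1845     0.7446     1.4389     0.7278]
  [   0.4172     1.2292     0.7538     2.3277]
First solve x = (I − A)⁻¹ d = adj(I−A)·d / det(I−A); in particular x_4 = (0.124375·675 + 0.366500·300 + 0.224750·200 + 0.694000·400) / 0.29815 = 516.453125 / 0.29815 ≈ 1732.192.
Intermediate flow from 3 to 4: z_34 = a_34 · x_4 = 0.20 × 516.453125 / 0.29815 = 103.290625 / 0.29815 ≈ 346.4.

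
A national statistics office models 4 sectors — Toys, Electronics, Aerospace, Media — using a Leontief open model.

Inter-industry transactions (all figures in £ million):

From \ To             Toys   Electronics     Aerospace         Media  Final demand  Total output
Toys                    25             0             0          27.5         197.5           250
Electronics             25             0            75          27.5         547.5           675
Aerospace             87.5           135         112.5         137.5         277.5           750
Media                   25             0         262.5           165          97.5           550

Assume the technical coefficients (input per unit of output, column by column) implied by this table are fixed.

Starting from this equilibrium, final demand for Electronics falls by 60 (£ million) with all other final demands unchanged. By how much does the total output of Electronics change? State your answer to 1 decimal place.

Δx_2 = -62.2

Technical coefficients a_ij = z_ij / X_j:
  a_11 = 25/250 = 0.10, a_21 = 25/250 = 0.10, a_31 = 87.5/250 = 0.35, a_41 = 25/250 = 0.10
  a_12 = 0/675 = 0.00, a_22 = 0/675 = 0.00, a_32 = 135/675 = 0.20, a_42 = 0/675 = 0.00
  a_13 = 0/750 = 0.00, a_23 = 75/750 = 0.10, a_33 = 112.5/750 = 0.15, a_43 = 262.5/750 = 0.35
  a_14 = 27.5/550 = 0.05, a_24 = 27.5/550 = 0.05, a_34 = 137.5/550 = 0.25, a_44 = 165/550 = 0.30
I − A =
  [   0.90     0.00     0.00    -0.05]
  [  -0.10     1.00    -0.10    -0.05]
  [  -0.35    -0.20     0.85    -0.25]
  [  -0.10     0.00    -0.35     0.70]
Compute the cofactors C_ij = (−1)^(i+j)·(3×3 minor ij) of I−A; the adjugate is their transpose:
adj(I−A) = Cᵀ =
  [ 0.490000   0.003500   0.017500   0.041500]
  [ 0.088125   0.446375   0.080000   0.066750]
  [ 0.285000   0.125000   0.625000   0.252500]
  [ 0.212500   0.063000   0.315000   0.747000]
det(I−A) = Σ_j (I−A)_1j·C_1j = (0.90)(0.490000) + (0.00)(0.088125) + (0.00)(0.285000) + (-0.05)(0.212500) = 0.430375
(I − A)⁻¹ = adj(I−A) / det(I−A) ≈
  [   1.1385     0.0081     0.0407     0.0964]
  [   0.2048     1.0372     0.1859     0.1551]
  [   0.6622     0.2904     1.4522     0.5867]
  [   0.4938     0.1464     0.7319     1.7357]
Δx = (I − A)⁻¹ Δd with Δd having -60 in the Electronics component and 0 elsewhere.
So Δx_2 = L_22 · (-60), where L_22 = adj(I−A)_22 / det(I−A) = 0.446375 / 0.430375.
Δx_2 = 0.446375 × (-60) / 0.430375 = -26.7825 / 0.430375 ≈ -62.2.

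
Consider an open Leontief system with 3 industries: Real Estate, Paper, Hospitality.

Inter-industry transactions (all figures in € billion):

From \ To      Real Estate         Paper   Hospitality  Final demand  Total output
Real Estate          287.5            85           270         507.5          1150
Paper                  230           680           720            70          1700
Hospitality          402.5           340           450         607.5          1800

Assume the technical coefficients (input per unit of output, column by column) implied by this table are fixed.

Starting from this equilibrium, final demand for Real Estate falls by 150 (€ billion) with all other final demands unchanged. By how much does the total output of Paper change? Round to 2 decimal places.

Δx_2 = -192.90

Technical coefficients a_ij = z_ij / X_j:
  a_11 = 287.5/1150 = 0.25, a_21 = 230/1150 = 0.20, a_31 = 402.5/1150 = 0.35
  a_12 = 85/1700 = 0.05, a_22 = 680/1700 = 0.40, a_32 = 340/1700 = 0.20
  a_13 = 270/1800 = 0.15, a_23 = 720/1800 = 0.40, a_33 = 450/1800 = 0.25
I − A =
  [   0.75    -0.05    -0.15]
  [  -0.20     0.60    -0.40]
  [  -0.35    -0.20     0.75]
Cofactors of I−A, C_ij = (−1)^(i+j)·(minor ij) (rows/columns in the sector order above):
  C_11 = (0.60)(0.75) − (-0.40)(-0.20) = 0.3700
  C_12 = −[(-0.20)(0.75) − (-0.40)(-0.35)] = 0.2900
  C_13 = (-0.20)(-0.20) − (0.60)(-0.35) = 0.2500
  C_21 = −[(-0.05)(0.75) − (-0.15)(-0.20)] = 0.0675
  C_22 = (0.75)(0.75) − (-0.15)(-0.35) = 0.5100
  C_23 = −[(0.75)(-0.20) − (-0.05)(-0.35)] = 0.1675
  C_31 = (-0.05)(-0.40) − (-0.15)(0.60) = 0.1100
  C_32 = −[(0.75)(-0.40) − (-0.15)(-0.20)] = 0.3300
  C_33 = (0.75)(0.60) − (-0.05)(-0.20) = 0.4400
det(I−A) = Σ_j (I−A)_1j·C_1j = (0.75)(0.3700) + (-0.05)(0.2900) + (-0.15)(0.2500) = 0.2255
adj(I−A) = Cᵀ =
  [ 0.3700   0.0675   0.1100]
  [ 0.2900   0.5100   0.3300]
  [ 0.2500   0.1675   0.4400]
(I − A)⁻¹ = adj(I−A) / det(I−A) ≈
  [   1.6408     0.2993     0.4878]
  [   1.2860     2.2616     1.4634]
  [   1.1086     0.7428     1.9512]
Δx = (I − A)⁻¹ Δd with Δd having -150 in the Real Estate component and 0 elsewhere.
So Δx_2 = L_21 · (-150), where L_21 = adj(I−A)_21 / det(I−A) = 0.2900 / 0.2255.
Δx_2 = 0.2900 × (-150) / 0.2255 = -43.50 / 0.2255 ≈ -192.90.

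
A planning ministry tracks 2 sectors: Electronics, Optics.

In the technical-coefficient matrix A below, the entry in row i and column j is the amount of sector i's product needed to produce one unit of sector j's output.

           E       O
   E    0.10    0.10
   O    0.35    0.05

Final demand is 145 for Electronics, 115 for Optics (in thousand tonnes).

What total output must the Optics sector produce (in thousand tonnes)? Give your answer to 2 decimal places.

I − A =
  [   0.90    -0.10]
  [  -0.35     0.95]
det(I−A) = (0.90)(0.95) − (-0.10)(-0.35) = 0.8200
adj(I−A) = [[0.95, 0.10], [0.35, 0.90]]
(I − A)⁻¹ = adj(I−A) / det(I−A) ≈
  [   1.1585     0.1220]
  [   0.4268     1.0976]
x = (I − A)⁻¹ d = adj(I−A)·d / det(I−A), with det(I−A) = 0.8200:
  x_E = (0.95·145 + 0.10·115) / 0.8200 = 149.25 / 0.8200 ≈ 182.01
  x_O = (0.35·145 + 0.90·115) / 0.8200 = 154.25 / 0.8200 ≈ 188.11

x_O = 188.11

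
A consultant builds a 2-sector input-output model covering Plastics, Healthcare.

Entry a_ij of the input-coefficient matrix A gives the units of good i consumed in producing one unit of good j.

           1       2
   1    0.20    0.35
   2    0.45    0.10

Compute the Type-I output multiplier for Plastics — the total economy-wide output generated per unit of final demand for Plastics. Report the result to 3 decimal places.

I − A =
  [   0.80    -0.35]
  [  -0.45     0.90]
det(I−A) = (0.80)(0.90) − (-0.35)(-0.45) = 0.5625
adj(I−A) = [[0.90, 0.35], [0.45, 0.80]]
(I − A)⁻¹ = adj(I−A) / det(I−A) ≈
  [   1.6000     0.6222]
  [   0.8000     1.4222]
The output multiplier for sector j is the column-j sum of the Leontief inverse (I − A)⁻¹ = adj(I−A) / det(I−A).
Column 1 of adj(I−A): (0.90, 0.45); det(I−A) = 0.5625.
m_1 = (0.90 + 0.45) / 0.5625 = 1.35 / 0.5625 = 2.400.

m_1 = 2.400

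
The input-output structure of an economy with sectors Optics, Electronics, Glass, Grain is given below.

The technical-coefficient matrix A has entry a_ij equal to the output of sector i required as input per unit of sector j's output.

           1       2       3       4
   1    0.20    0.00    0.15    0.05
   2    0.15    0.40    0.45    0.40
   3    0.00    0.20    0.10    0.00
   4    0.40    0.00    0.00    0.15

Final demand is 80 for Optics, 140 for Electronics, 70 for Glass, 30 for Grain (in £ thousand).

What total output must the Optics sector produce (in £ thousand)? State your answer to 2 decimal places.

I − A =
  [   0.80     0.00    -0.15    -0.05]
  [  -0.15     0.60    -0.45    -0.40]
  [   0.00    -0.20     0.90     0.00]
  [  -0.40     0.00     0.00     0.85]
Compute the cofactors C_ij = (−1)^(i+j)·(3×3 minor ij) of I−A; the adjugate is their transpose:
adj(I−A) = Cᵀ =
  [ 0.382500   0.025500   0.076500   0.034500]
  [ 0.258750   0.594000   0.340125   0.294750]
  [ 0.057500   0.132000   0.396000   0.065500]
  [ 0.180000   0.012000   0.036000   0.355500]
det(I−A) = Σ_j (I−A)_1j·C_1j = (0.80)(0.382500) + (0.00)(0.258750) + (-0.15)(0.057500) + (-0.05)(0.180000) = 0.288375
(I − A)⁻¹ = adj(I−A) / det(I−A) ≈
  [   1.3264     0.0884     0.2653     0.1196]
  [   0.8973     2.0598     1.1795     1.0221]
  [   0.1994     0.4577     1.3732     0.2271]
  [   0.6242     0.0416     0.1248     1.2328]
x = (I − A)⁻¹ d = adj(I−A)·d / det(I−A), with det(I−A) = 0.288375:
  x_1 = (0.382500·80 + 0.025500·140 + 0.076500·70 + 0.034500·30) / 0.288375 = 40.56 / 0.288375 ≈ 140.65
  x_2 = (0.258750·80 + 0.594000·140 + 0.340125·70 + 0.294750·30) / 0.288375 = 136.51125 / 0.288375 ≈ 473.38
  x_3 = (0.057500·80 + 0.132000·140 + 0.396000·70 + 0.065500·30) / 0.288375 = 52.765 / 0.288375 ≈ 182.97
  x_4 = (0.180000·80 + 0.012000·140 + 0.036000·70 + 0.355500·30) / 0.288375 = 29.265 / 0.288375 ≈ 101.48

x_1 = 140.65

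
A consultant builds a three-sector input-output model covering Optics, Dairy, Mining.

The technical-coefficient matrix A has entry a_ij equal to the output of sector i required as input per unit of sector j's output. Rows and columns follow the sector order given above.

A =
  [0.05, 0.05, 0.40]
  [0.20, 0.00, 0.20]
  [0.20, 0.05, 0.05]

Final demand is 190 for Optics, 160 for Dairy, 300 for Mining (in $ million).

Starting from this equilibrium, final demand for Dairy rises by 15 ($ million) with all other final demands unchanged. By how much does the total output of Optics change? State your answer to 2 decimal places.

Δx_1 = 1.27

I − A =
  [   0.95    -0.05    -0.40]
  [  -0.20     1.00    -0.20]
  [  -0.20    -0.05     0.95]
Cofactors of I−A, C_ij = (−1)^(i+j)·(minor ij) (rows/columns in the sector order above):
  C_11 = (1.00)(0.95) − (-0.20)(-0.05) = 0.9400
  C_12 = −[(-0.20)(0.95) − (-0.20)(-0.20)] = 0.2300
  C_13 = (-0.20)(-0.05) − (1.00)(-0.20) = 0.2100
  C_21 = −[(-0.05)(0.95) − (-0.40)(-0.05)] = 0.0675
  C_22 = (0.95)(0.95) − (-0.40)(-0.20) = 0.8225
  C_23 = −[(0.95)(-0.05) − (-0.05)(-0.20)] = 0.0575
  C_31 = (-0.05)(-0.20) − (-0.40)(1.00) = 0.4100
  C_32 = −[(0.95)(-0.20) − (-0.40)(-0.20)] = 0.2700
  C_33 = (0.95)(1.00) − (-0.05)(-0.20) = 0.9400
det(I−A) = Σ_j (I−A)_1j·C_1j = (0.95)(0.9400) + (-0.05)(0.2300) + (-0.40)(0.2100) = 0.7975
adj(I−A) = Cᵀ =
  [ 0.9400   0.0675   0.4100]
  [ 0.2300   0.8225   0.2700]
  [ 0.2100   0.0575   0.9400]
(I − A)⁻¹ = adj(I−A) / det(I−A) ≈
  [   1.1787     0.0846     0.5141]
  [   0.2884     1.0313     0.3386]
  [   0.2633     0.0721     1.1787]
Δx = (I − A)⁻¹ Δd with Δd having +15 in the Dairy component and 0 elsewhere.
So Δx_1 = L_12 · (+15), where L_12 = adj(I−A)_12 / det(I−A) = 0.0675 / 0.7975.
Δx_1 = 0.0675 × (+15) / 0.7975 = 1.0125 / 0.7975 ≈ 1.27.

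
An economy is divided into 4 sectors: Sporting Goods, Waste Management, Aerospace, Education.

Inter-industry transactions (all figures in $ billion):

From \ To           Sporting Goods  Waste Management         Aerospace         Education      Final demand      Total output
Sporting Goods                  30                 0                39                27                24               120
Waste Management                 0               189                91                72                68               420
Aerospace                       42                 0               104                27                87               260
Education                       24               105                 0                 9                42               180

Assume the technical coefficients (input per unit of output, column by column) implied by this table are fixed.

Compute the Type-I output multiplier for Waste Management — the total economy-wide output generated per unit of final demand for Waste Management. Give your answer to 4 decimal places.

m_2 = 3.7120

Technical coefficients a_ij = z_ij / X_j:
  a_11 = 30/120 = 0.25, a_21 = 0/120 = 0.00, a_31 = 42/120 = 0.35, a_41 = 24/120 = 0.20
  a_12 = 0/420 = 0.00, a_22 = 189/420 = 0.45, a_32 = 0/420 = 0.00, a_42 = 105/420 = 0.25
  a_13 = 39/260 = 0.15, a_23 = 91/260 = 0.35, a_33 = 104/260 = 0.40, a_43 = 0/260 = 0.00
  a_14 = 27/180 = 0.15, a_24 = 72/180 = 0.40, a_34 = 27/180 = 0.15, a_44 = 9/180 = 0.05
I − A =
  [   0.75     0.00    -0.15    -0.15]
  [   0.00     0.55    -0.35    -0.40]
  [  -0.35     0.00     0.60    -0.15]
  [  -0.20    -0.25     0.00     0.95]
Compute the cofactors C_ij = (−1)^(i+j)·(3×3 minor ij) of I−A; the adjugate is their transpose:
adj(I−A) = Cᵀ =
  [ 0.240375   0.028125   0.076500   0.061875]
  [ 0.174875   0.355125   0.250875   0.216750]
  [ 0.164375   0.041250   0.300375   0.090750]
  [ 0.096625   0.099375   0.082125   0.218625]
det(I−A) = Σ_j (I−A)_1j·C_1j = (0.75)(0.240375) + (0.00)(0.174875) + (-0.15)(0.164375) + (-0.15)(0.096625) = 0.14113125
(I − A)⁻¹ = adj(I−A) / det(I−A) ≈
  [   1.70320     0.19928     0.54205     0.43842]
  [   1.23909     2.51627     1.77760     1.53580]
  [   1.16470     0.29228     2.12834     0.64302]
  [   0.68465     0.70413     0.58191     1.54909]
The output multiplier for sector j is the column-j sum of the Leontief inverse (I − A)⁻¹ = adj(I−A) / det(I−A).
Column 2 of adj(I−A): (0.028125, 0.355125, 0.041250, 0.099375); det(I−A) = 0.14113125.
m_2 = (0.028125 + 0.355125 + 0.041250 + 0.099375) / 0.14113125 = 0.523875 / 0.14113125 ≈ 3.7120.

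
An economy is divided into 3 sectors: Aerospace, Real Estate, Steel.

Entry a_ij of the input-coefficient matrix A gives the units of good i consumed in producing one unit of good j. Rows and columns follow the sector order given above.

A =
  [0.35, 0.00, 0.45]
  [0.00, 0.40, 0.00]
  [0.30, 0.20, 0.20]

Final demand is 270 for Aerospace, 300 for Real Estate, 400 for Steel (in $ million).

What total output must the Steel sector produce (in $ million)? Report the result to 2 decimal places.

I − A =
  [   0.65     0.00    -0.45]
  [   0.00     0.60     0.00]
  [  -0.30    -0.20     0.80]
Cofactors of I−A, C_ij = (−1)^(i+j)·(minor ij) (rows/columns in the sector order above):
  C_11 = (0.60)(0.80) − (0.00)(-0.20) = 0.4800
  C_12 = −[(0.00)(0.80) − (0.00)(-0.30)] = 0.0000
  C_13 = (0.00)(-0.20) − (0.60)(-0.30) = 0.1800
  C_21 = −[(0.00)(0.80) − (-0.45)(-0.20)] = 0.0900
  C_22 = (0.65)(0.80) − (-0.45)(-0.30) = 0.3850
  C_23 = −[(0.65)(-0.20) − (0.00)(-0.30)] = 0.1300
  C_31 = (0.00)(0.00) − (-0.45)(0.60) = 0.2700
  C_32 = −[(0.65)(0.00) − (-0.45)(0.00)] = 0.0000
  C_33 = (0.65)(0.60) − (0.00)(0.00) = 0.3900
det(I−A) = Σ_j (I−A)_1j·C_1j = (0.65)(0.4800) + (0.00)(0.0000) + (-0.45)(0.1800) = 0.2310
adj(I−A) = Cᵀ =
  [ 0.4800   0.0900   0.2700]
  [ 0.0000   0.3850   0.0000]
  [ 0.1800   0.1300   0.3900]
(I − A)⁻¹ = adj(I−A) / det(I−A) ≈
  [   2.0779     0.3896     1.1688]
  [   0.0000     1.6667     0.0000]
  [   0.7792     0.5628     1.6883]
x = (I − A)⁻¹ d = adj(I−A)·d / det(I−A), with det(I−A) = 0.2310:
  x_1 = (0.4800·270 + 0.0900·300 + 0.2700·400) / 0.2310 = 264.60 / 0.2310 ≈ 1145.45
  x_2 = (0.0000·270 + 0.3850·300 + 0.0000·400) / 0.2310 = 115.50 / 0.2310 = 500.00
  x_3 = (0.1800·270 + 0.1300·300 + 0.3900·400) / 0.2310 = 243.60 / 0.2310 ≈ 1054.55

x_3 = 1054.55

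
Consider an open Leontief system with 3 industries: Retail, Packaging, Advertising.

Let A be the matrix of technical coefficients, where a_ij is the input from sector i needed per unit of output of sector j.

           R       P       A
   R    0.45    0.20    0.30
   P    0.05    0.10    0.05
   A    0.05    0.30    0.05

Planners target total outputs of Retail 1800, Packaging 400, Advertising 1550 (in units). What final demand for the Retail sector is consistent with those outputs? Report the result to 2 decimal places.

d_R = 445.00

I − A =
  [   0.55    -0.20    -0.30]
  [  -0.05     0.90    -0.05]
  [  -0.05    -0.30     0.95]
d = (I − A) x:
  d_R = (+0.55)·1800 + (-0.20)·400 + (-0.30)·1550 = 445.00
  d_P = (-0.05)·1800 + (+0.90)·400 + (-0.05)·1550 = 192.50
  d_A = (-0.05)·1800 + (-0.30)·400 + (+0.95)·1550 = 1262.50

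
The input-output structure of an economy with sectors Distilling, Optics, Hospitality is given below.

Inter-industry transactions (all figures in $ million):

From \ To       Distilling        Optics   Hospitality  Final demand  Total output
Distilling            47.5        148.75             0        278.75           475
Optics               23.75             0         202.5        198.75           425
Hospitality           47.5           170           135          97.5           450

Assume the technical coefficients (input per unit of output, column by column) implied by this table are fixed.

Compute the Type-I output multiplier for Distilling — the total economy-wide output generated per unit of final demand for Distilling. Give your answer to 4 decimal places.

Technical coefficients a_ij = z_ij / X_j:
  a_11 = 47.5/475 = 0.10, a_21 = 23.75/475 = 0.05, a_31 = 47.5/475 = 0.10
  a_12 = 148.75/425 = 0.35, a_22 = 0/425 = 0.00, a_32 = 170/425 = 0.40
  a_13 = 0/450 = 0.00, a_23 = 202.5/450 = 0.45, a_33 = 135/450 = 0.30
I − A =
  [   0.90    -0.35     0.00]
  [  -0.05     1.00    -0.45]
  [  -0.10    -0.40     0.70]
Cofactors of I−A, C_ij = (−1)^(i+j)·(minor ij) (rows/columns in the sector order above):
  C_11 = (1.00)(0.70) − (-0.45)(-0.40) = 0.5200
  C_12 = −[(-0.05)(0.70) − (-0.45)(-0.10)] = 0.0800
  C_13 = (-0.05)(-0.40) − (1.00)(-0.10) = 0.1200
  C_21 = −[(-0.35)(0.70) − (0.00)(-0.40)] = 0.2450
  C_22 = (0.90)(0.70) − (0.00)(-0.10) = 0.6300
  C_23 = −[(0.90)(-0.40) − (-0.35)(-0.10)] = 0.3950
  C_31 = (-0.35)(-0.45) − (0.00)(1.00) = 0.1575
  C_32 = −[(0.90)(-0.45) − (0.00)(-0.05)] = 0.4050
  C_33 = (0.90)(1.00) − (-0.35)(-0.05) = 0.8825
det(I−A) = Σ_j (I−A)_1j·C_1j = (0.90)(0.5200) + (-0.35)(0.0800) + (0.00)(0.1200) = 0.4400
adj(I−A) = Cᵀ =
  [ 0.5200   0.2450   0.1575]
  [ 0.0800   0.6300   0.4050]
  [ 0.1200   0.3950   0.8825]
(I − A)⁻¹ = adj(I−A) / det(I−A) ≈
  [   1.18182     0.55682     0.35795]
  [   0.18182     1.43182     0.92045]
  [   0.27273     0.89773     2.00568]
The output multiplier for sector j is the column-j sum of the Leontief inverse (I − A)⁻¹ = adj(I−A) / det(I−A).
Column 1 of adj(I−A): (0.5200, 0.0800, 0.1200); det(I−A) = 0.4400.
m_1 = (0.5200 + 0.0800 + 0.1200) / 0.4400 = 0.72 / 0.4400 ≈ 1.6364.

m_1 = 1.6364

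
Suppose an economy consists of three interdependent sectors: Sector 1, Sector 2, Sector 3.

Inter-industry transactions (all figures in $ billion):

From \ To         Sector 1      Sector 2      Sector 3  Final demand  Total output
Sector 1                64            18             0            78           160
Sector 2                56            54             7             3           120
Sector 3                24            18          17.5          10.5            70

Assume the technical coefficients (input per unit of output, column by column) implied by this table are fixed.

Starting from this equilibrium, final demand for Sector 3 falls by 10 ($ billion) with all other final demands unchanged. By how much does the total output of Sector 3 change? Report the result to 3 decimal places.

Δx_3 = -14.095

Technical coefficients a_ij = z_ij / X_j:
  a_11 = 64/160 = 0.40, a_21 = 56/160 = 0.35, a_31 = 24/160 = 0.15
  a_12 = 18/120 = 0.15, a_22 = 54/120 = 0.45, a_32 = 18/120 = 0.15
  a_13 = 0/70 = 0.00, a_23 = 7/70 = 0.10, a_33 = 17.5/70 = 0.25
I − A =
  [   0.60    -0.15     0.00]
  [  -0.35     0.55    -0.10]
  [  -0.15    -0.15     0.75]
Cofactors of I−A, C_ij = (−1)^(i+j)·(minor ij) (rows/columns in the sector order above):
  C_11 = (0.55)(0.75) − (-0.10)(-0.15) = 0.3975
  C_12 = −[(-0.35)(0.75) − (-0.10)(-0.15)] = 0.2775
  C_13 = (-0.35)(-0.15) − (0.55)(-0.15) = 0.1350
  C_21 = −[(-0.15)(0.75) − (0.00)(-0.15)] = 0.1125
  C_22 = (0.60)(0.75) − (0.00)(-0.15) = 0.4500
  C_23 = −[(0.60)(-0.15) − (-0.15)(-0.15)] = 0.1125
  C_31 = (-0.15)(-0.10) − (0.00)(0.55) = 0.0150
  C_32 = −[(0.60)(-0.10) − (0.00)(-0.35)] = 0.0600
  C_33 = (0.60)(0.55) − (-0.15)(-0.35) = 0.2775
det(I−A) = Σ_j (I−A)_1j·C_1j = (0.60)(0.3975) + (-0.15)(0.2775) + (0.00)(0.1350) = 0.196875
adj(I−A) = Cᵀ =
  [ 0.3975   0.1125   0.0150]
  [ 0.2775   0.4500   0.0600]
  [ 0.1350   0.1125   0.2775]
(I − A)⁻¹ = adj(I−A) / det(I−A) ≈
  [   2.0190     0.5714     0.0762]
  [   1.4095     2.2857     0.3048]
  [   0.6857     0.5714     1.4095]
Δx = (I − A)⁻¹ Δd with Δd having -10 in the Sector 3 component and 0 elsewhere.
So Δx_3 = L_33 · (-10), where L_33 = adj(I−A)_33 / det(I−A) = 0.2775 / 0.196875.
Δx_3 = 0.2775 × (-10) / 0.196875 = -2.775 / 0.196875 ≈ -14.095.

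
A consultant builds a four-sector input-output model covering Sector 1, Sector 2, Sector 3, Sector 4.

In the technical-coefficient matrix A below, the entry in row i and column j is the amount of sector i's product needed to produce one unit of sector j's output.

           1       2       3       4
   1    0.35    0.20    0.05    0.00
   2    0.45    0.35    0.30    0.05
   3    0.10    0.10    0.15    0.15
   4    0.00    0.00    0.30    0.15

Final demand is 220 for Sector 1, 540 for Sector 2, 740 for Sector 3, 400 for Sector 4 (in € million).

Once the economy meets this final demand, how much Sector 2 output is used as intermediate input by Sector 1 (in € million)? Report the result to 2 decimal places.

z_21 = 537.01

I − A =
  [   0.65    -0.20    -0.05     0.00]
  [  -0.45     0.65    -0.30    -0.05]
  [  -0.10    -0.10     0.85    -0.15]
  [   0.00     0.00    -0.30     0.85]
Compute the cofactors C_ij = (−1)^(i+j)·(3×3 minor ij) of I−A; the adjugate is their transpose:
adj(I−A) = Cᵀ =
  [ 0.413375   0.139750   0.081625   0.022625]
  [ 0.331875   0.436125   0.194625   0.060000]
  [ 0.093500   0.072250   0.282625   0.054125]
  [ 0.033000   0.025500   0.099750   0.251625]
det(I−A) = Σ_j (I−A)_1j·C_1j = (0.65)(0.413375) + (-0.20)(0.331875) + (-0.05)(0.093500) + (0.00)(0.033000) = 0.19764375
(I − A)⁻¹ = adj(I−A) / det(I−A) ≈
  [   2.0915     0.7071     0.4130     0.1145]
  [   1.6792     2.2066     0.9847     0.3036]
  [   0.4731     0.3656     1.4300     0.2739]
  [   0.1670     0.1290     0.5047     1.2731]
First solve x = (I − A)⁻¹ d = adj(I−A)·d / det(I−A); in particular x_1 = (0.413375·220 + 0.139750·540 + 0.081625·740 + 0.022625·400) / 0.19764375 = 235.86 / 0.19764375 ≈ 1193.3593.
Intermediate flow from 2 to 1: z_21 = a_21 · x_1 = 0.45 × 235.86 / 0.19764375 = 106.137 / 0.19764375 ≈ 537.01.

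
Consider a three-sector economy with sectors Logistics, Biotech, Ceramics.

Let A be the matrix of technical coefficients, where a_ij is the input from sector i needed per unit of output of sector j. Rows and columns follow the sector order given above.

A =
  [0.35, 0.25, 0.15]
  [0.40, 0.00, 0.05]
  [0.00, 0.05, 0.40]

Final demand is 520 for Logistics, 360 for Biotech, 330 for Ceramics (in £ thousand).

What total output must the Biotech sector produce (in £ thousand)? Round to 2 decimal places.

I − A =
  [   0.65    -0.25    -0.15]
  [  -0.40     1.00    -0.05]
  [   0.00    -0.05     0.60]
Cofactors of I−A, C_ij = (−1)^(i+j)·(minor ij) (rows/columns in the sector order above):
  C_11 = (1.00)(0.60) − (-0.05)(-0.05) = 0.5975
  C_12 = −[(-0.40)(0.60) − (-0.05)(0.00)] = 0.2400
  C_13 = (-0.40)(-0.05) − (1.00)(0.00) = 0.0200
  C_21 = −[(-0.25)(0.60) − (-0.15)(-0.05)] = 0.1575
  C_22 = (0.65)(0.60) − (-0.15)(0.00) = 0.3900
  C_23 = −[(0.65)(-0.05) − (-0.25)(0.00)] = 0.0325
  C_31 = (-0.25)(-0.05) − (-0.15)(1.00) = 0.1625
  C_32 = −[(0.65)(-0.05) − (-0.15)(-0.40)] = 0.0925
  C_33 = (0.65)(1.00) − (-0.25)(-0.40) = 0.5500
det(I−A) = Σ_j (I−A)_1j·C_1j = (0.65)(0.5975) + (-0.25)(0.2400) + (-0.15)(0.0200) = 0.325375
adj(I−A) = Cᵀ =
  [ 0.5975   0.1575   0.1625]
  [ 0.2400   0.3900   0.0925]
  [ 0.0200   0.0325   0.5500]
(I − A)⁻¹ = adj(I−A) / det(I−A) ≈
  [   1.8363     0.4841     0.4994]
  [   0.7376     1.1986     0.2843]
  [   0.0615     0.0999     1.6904]
x = (I − A)⁻¹ d = adj(I−A)·d / det(I−A), with det(I−A) = 0.325375:
  x_1 = (0.5975·520 + 0.1575·360 + 0.1625·330) / 0.325375 = 421.025 / 0.325375 ≈ 1293.97
  x_2 = (0.2400·520 + 0.3900·360 + 0.0925·330) / 0.325375 = 295.725 / 0.325375 ≈ 908.87
  x_3 = (0.0200·520 + 0.0325·360 + 0.5500·330) / 0.325375 = 203.60 / 0.325375 ≈ 625.74

x_2 = 908.87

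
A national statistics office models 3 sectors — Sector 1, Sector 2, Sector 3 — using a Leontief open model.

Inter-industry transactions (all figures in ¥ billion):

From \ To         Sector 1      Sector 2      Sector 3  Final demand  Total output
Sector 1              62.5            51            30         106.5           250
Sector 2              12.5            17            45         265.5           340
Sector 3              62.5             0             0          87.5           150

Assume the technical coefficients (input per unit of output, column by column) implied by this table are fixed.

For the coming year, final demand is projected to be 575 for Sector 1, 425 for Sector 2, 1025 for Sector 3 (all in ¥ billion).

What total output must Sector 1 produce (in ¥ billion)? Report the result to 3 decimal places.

x_1 = 1316.634

Technical coefficients a_ij = z_ij / X_j:
  a_11 = 62.5/250 = 0.25, a_21 = 12.5/250 = 0.05, a_31 = 62.5/250 = 0.25
  a_12 = 51/340 = 0.15, a_22 = 17/340 = 0.05, a_32 = 0/340 = 0.00
  a_13 = 30/150 = 0.20, a_23 = 45/150 = 0.30, a_33 = 0/150 = 0.00
I − A =
  [   0.75    -0.15    -0.20]
  [  -0.05     0.95    -0.30]
  [  -0.25     0.00     1.00]
Cofactors of I−A, C_ij = (−1)^(i+j)·(minor ij) (rows/columns in the sector order above):
  C_11 = (0.95)(1.00) − (-0.30)(0.00) = 0.9500
  C_12 = −[(-0.05)(1.00) − (-0.30)(-0.25)] = 0.1250
  C_13 = (-0.05)(0.00) − (0.95)(-0.25) = 0.2375
  C_21 = −[(-0.15)(1.00) − (-0.20)(0.00)] = 0.1500
  C_22 = (0.75)(1.00) − (-0.20)(-0.25) = 0.7000
  C_23 = −[(0.75)(0.00) − (-0.15)(-0.25)] = 0.0375
  C_31 = (-0.15)(-0.30) − (-0.20)(0.95) = 0.2350
  C_32 = −[(0.75)(-0.30) − (-0.20)(-0.05)] = 0.2350
  C_33 = (0.75)(0.95) − (-0.15)(-0.05) = 0.7050
det(I−A) = Σ_j (I−A)_1j·C_1j = (0.75)(0.9500) + (-0.15)(0.1250) + (-0.20)(0.2375) = 0.64625
adj(I−A) = Cᵀ =
  [ 0.9500   0.1500   0.2350]
  [ 0.1250   0.7000   0.2350]
  [ 0.2375   0.0375   0.7050]
(I − A)⁻¹ = adj(I−A) / det(I−A) ≈
  [   1.4700     0.2321     0.3636]
  [   0.1934     1.0832     0.3636]
  [   0.3675     0.0580     1.0909]
x = (I − A)⁻¹ d = adj(I−A)·d / det(I−A), with det(I−A) = 0.64625:
  x_1 = (0.9500·575 + 0.1500·425 + 0.2350·1025) / 0.64625 = 850.875 / 0.64625 ≈ 1316.634
  x_2 = (0.1250·575 + 0.7000·425 + 0.2350·1025) / 0.64625 = 610.25 / 0.64625 ≈ 944.294
  x_3 = (0.2375·575 + 0.0375·425 + 0.7050·1025) / 0.64625 = 875.125 / 0.64625 ≈ 1354.159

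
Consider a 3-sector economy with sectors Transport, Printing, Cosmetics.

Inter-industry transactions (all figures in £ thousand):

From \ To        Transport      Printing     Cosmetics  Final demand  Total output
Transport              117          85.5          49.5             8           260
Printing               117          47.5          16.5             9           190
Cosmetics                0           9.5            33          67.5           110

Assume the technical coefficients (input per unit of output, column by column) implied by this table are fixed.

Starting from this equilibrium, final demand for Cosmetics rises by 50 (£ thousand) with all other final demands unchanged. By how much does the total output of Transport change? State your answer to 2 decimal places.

Δx_T = 152.54

Technical coefficients a_ij = z_ij / X_j:
  a_TT = 117/260 = 0.45, a_PT = 117/260 = 0.45, a_CT = 0/260 = 0.00
  a_TP = 85.5/190 = 0.45, a_PP = 47.5/190 = 0.25, a_CP = 9.5/190 = 0.05
  a_TC = 49.5/110 = 0.45, a_PC = 16.5/110 = 0.15, a_CC = 33/110 = 0.30
I − A =
  [   0.55    -0.45    -0.45]
  [  -0.45     0.75    -0.15]
  [   0.00    -0.05     0.70]
Cofactors of I−A, C_ij = (−1)^(i+j)·(minor ij) (rows/columns in the sector order above):
  C_11 = (0.75)(0.70) − (-0.15)(-0.05) = 0.5175
  C_12 = −[(-0.45)(0.70) − (-0.15)(0.00)] = 0.3150
  C_13 = (-0.45)(-0.05) − (0.75)(0.00) = 0.0225
  C_21 = −[(-0.45)(0.70) − (-0.45)(-0.05)] = 0.3375
  C_22 = (0.55)(0.70) − (-0.45)(0.00) = 0.3850
  C_23 = −[(0.55)(-0.05) − (-0.45)(0.00)] = 0.0275
  C_31 = (-0.45)(-0.15) − (-0.45)(0.75) = 0.4050
  C_32 = −[(0.55)(-0.15) − (-0.45)(-0.45)] = 0.2850
  C_33 = (0.55)(0.75) − (-0.45)(-0.45) = 0.2100
det(I−A) = Σ_j (I−A)_1j·C_1j = (0.55)(0.5175) + (-0.45)(0.3150) + (-0.45)(0.0225) = 0.13275
adj(I−A) = Cᵀ =
  [ 0.5175   0.3375   0.4050]
  [ 0.3150   0.3850   0.2850]
  [ 0.0225   0.0275   0.2100]
(I − A)⁻¹ = adj(I−A) / det(I−A) ≈
  [   3.8983     2.5424     3.0508]
  [   2.3729     2.9002     2.1469]
  [   0.1695     0.2072     1.5819]
Δx = (I − A)⁻¹ Δd with Δd having +50 in the Cosmetics component and 0 elsewhere.
So Δx_T = L_TC · (+50), where L_TC = adj(I−A)_TC / det(I−A) = 0.4050 / 0.13275.
Δx_T = 0.4050 × (+50) / 0.13275 = 20.25 / 0.13275 ≈ 152.54.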